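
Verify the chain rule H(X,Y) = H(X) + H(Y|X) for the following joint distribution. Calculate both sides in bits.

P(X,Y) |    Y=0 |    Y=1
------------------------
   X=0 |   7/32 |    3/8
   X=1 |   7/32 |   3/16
H(X,Y) = 1.9427, H(X) = 0.9745, H(Y|X) = 0.9683 (all in bits)

Chain rule: H(X,Y) = H(X) + H(Y|X)

Left side — joint entropy directly:
H(X,Y) = -Σ p(x,y) log p(x,y) = 1.9427 bits

Right side — compute H(Y|X) from the conditional distributions:
P(X) = (19/32, 13/32), so H(X) = 0.9745 bits
H(Y|X) = Σ_x P(X=x) · H(Y|X=x):
  P(Y|X=0) = (7/19, 12/19), H(Y|X=0) = 0.9495, weight P(X=0) = 19/32
  P(Y|X=1) = (7/13, 6/13), H(Y|X=1) = 0.9957, weight P(X=1) = 13/32
H(Y|X) = 0.9683 bits

H(X) + H(Y|X) = 0.9745 + 0.9683 = 1.9427 bits

Both sides equal 1.9427 bits. ✓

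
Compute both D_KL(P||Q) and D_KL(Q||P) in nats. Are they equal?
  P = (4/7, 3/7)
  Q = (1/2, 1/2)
D_KL(P||Q) = 0.0102, D_KL(Q||P) = 0.0103

KL divergence is not symmetric: D_KL(P||Q) ≠ D_KL(Q||P) in general.

D_KL(P||Q) = 0.0102 nats
D_KL(Q||P) = 0.0103 nats

No, they are not equal!

This asymmetry is why KL divergence is not a true distance metric.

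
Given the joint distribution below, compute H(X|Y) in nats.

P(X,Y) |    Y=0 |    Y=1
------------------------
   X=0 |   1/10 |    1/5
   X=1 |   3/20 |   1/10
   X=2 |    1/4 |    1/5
1.0423 nats

Using the chain rule: H(X|Y) = H(X,Y) - H(Y)

First, compute H(X,Y) = 1.7354 nats

Marginal P(Y) = (1/2, 1/2)
H(Y) = 0.6931 nats

H(X|Y) = H(X,Y) - H(Y) = 1.7354 - 0.6931 = 1.0423 nats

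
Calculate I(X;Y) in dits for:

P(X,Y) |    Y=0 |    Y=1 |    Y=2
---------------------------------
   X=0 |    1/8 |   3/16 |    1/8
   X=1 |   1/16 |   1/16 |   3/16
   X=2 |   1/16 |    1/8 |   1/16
0.0231 dits

Mutual information: I(X;Y) = H(X) + H(Y) - H(X,Y)

Marginals:
P(X) = (7/16, 5/16, 1/4), H(X) = 0.4654 dits
P(Y) = (1/4, 3/8, 3/8), H(Y) = 0.4700 dits

Joint entropy: H(X,Y) = 0.9123 dits

I(X;Y) = 0.4654 + 0.4700 - 0.9123 = 0.0231 dits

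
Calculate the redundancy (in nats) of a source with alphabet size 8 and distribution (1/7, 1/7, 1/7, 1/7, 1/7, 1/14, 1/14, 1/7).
0.0345 nats

Redundancy measures how far a source is from maximum entropy:
R = H_max - H(X)

Maximum entropy for 8 symbols: H_max = log_e(8) = 2.0794 nats
Actual entropy: H(X) = 2.0449 nats
Redundancy: R = 2.0794 - 2.0449 = 0.0345 nats

This redundancy represents potential for compression: the source could be compressed by 0.0345 nats per symbol.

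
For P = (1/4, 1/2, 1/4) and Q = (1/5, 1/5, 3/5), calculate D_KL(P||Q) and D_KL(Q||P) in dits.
D_KL(P||Q) = 0.1281, D_KL(Q||P) = 0.1292

KL divergence is not symmetric: D_KL(P||Q) ≠ D_KL(Q||P) in general.

D_KL(P||Q) = 0.1281 dits
D_KL(Q||P) = 0.1292 dits

No, they are not equal!

This asymmetry is why KL divergence is not a true distance metric.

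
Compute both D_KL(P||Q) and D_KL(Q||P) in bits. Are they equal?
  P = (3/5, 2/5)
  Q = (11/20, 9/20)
D_KL(P||Q) = 0.0073, D_KL(Q||P) = 0.0074

KL divergence is not symmetric: D_KL(P||Q) ≠ D_KL(Q||P) in general.

D_KL(P||Q) = 0.0073 bits
D_KL(Q||P) = 0.0074 bits

No, they are not equal!

This asymmetry is why KL divergence is not a true distance metric.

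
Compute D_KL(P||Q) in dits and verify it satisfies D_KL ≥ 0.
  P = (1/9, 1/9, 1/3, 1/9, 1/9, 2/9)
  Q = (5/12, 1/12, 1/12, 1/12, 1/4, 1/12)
0.2202 dits

KL divergence satisfies the Gibbs inequality: D_KL(P||Q) ≥ 0 for all distributions P, Q.

D_KL(P||Q) = Σ p(x) log(p(x)/q(x))
Term by term:
  x=0: 1/9 × log_10[(1/9)/(5/12)] = -0.0638
  x=1: 1/9 × log_10[(1/9)/(1/12)] = 0.0139
  x=2: 1/3 × log_10[(1/3)/(1/12)] = 0.2007
  x=3: 1/9 × log_10[(1/9)/(1/12)] = 0.0139
  x=4: 1/9 × log_10[(1/9)/(1/4)] = -0.0391
  x=5: 2/9 × log_10[(2/9)/(1/12)] = 0.0947
D_KL(P||Q) = 0.2202 dits

D_KL(P||Q) = 0.2202 ≥ 0 ✓

This non-negativity is a fundamental property: relative entropy cannot be negative because it measures how different Q is from P.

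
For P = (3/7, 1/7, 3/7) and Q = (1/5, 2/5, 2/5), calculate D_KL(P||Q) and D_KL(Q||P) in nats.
D_KL(P||Q) = 0.2091, D_KL(Q||P) = 0.2318

KL divergence is not symmetric: D_KL(P||Q) ≠ D_KL(Q||P) in general.

D_KL(P||Q) = 0.2091 nats
D_KL(Q||P) = 0.2318 nats

No, they are not equal!

This asymmetry is why KL divergence is not a true distance metric.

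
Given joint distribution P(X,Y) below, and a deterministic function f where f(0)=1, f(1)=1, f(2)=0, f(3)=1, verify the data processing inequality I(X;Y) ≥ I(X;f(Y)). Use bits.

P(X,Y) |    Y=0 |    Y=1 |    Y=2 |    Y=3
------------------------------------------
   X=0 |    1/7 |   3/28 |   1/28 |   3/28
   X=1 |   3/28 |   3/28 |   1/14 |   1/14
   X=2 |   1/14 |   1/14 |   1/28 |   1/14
I(X;Y) = 0.0186, I(X;f(Y)) = 0.0133, inequality holds: 0.0186 ≥ 0.0133

Data Processing Inequality: For any Markov chain X → Y → Z, we have I(X;Y) ≥ I(X;Z).

Here Z = f(Y) is a deterministic function of Y, forming X → Y → Z.

Original I(X;Y) = 0.0186 bits

After applying f:
P(X,Z) where Z=f(Y):
- P(X,Z=0) = P(X,Y=2)
- P(X,Z=1) = P(X,Y=0) + P(X,Y=1) + P(X,Y=3)

I(X;Z) = I(X;f(Y)) = 0.0133 bits

Verification: 0.0186 ≥ 0.0133 ✓

Information cannot be created by processing; the function f can only lose information about X.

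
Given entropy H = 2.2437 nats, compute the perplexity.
9.4282

Perplexity is e^H (or exp(H) for natural log).

H = 2.2437 nats
Perplexity = e^2.2437 = 9.4282

Interpretation: The model's uncertainty is equivalent to choosing uniformly among 9.4 options.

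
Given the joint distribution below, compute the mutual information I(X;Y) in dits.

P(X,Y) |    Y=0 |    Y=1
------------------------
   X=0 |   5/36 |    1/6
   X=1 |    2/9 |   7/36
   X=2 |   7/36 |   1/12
0.0082 dits

Mutual information: I(X;Y) = H(X) + H(Y) - H(X,Y)

Marginals:
P(X) = (11/36, 5/12, 5/18), H(X) = 0.4703 dits
P(Y) = (5/9, 4/9), H(Y) = 0.2983 dits

Joint entropy: H(X,Y) = 0.7604 dits

I(X;Y) = 0.4703 + 0.2983 - 0.7604 = 0.0082 dits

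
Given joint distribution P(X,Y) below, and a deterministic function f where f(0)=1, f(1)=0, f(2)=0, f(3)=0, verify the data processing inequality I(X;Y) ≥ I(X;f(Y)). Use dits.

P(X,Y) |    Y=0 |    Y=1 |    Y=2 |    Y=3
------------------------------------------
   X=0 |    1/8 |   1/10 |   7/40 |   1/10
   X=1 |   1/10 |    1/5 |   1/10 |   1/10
I(X;Y) = 0.0125, I(X;f(Y)) = 0.0008, inequality holds: 0.0125 ≥ 0.0008

Data Processing Inequality: For any Markov chain X → Y → Z, we have I(X;Y) ≥ I(X;Z).

Here Z = f(Y) is a deterministic function of Y, forming X → Y → Z.

Original I(X;Y) = 0.0125 dits

After applying f:
P(X,Z) where Z=f(Y):
- P(X,Z=0) = P(X,Y=1) + P(X,Y=2) + P(X,Y=3)
- P(X,Z=1) = P(X,Y=0)

I(X;Z) = I(X;f(Y)) = 0.0008 dits

Verification: 0.0125 ≥ 0.0008 ✓

Information cannot be created by processing; the function f can only lose information about X.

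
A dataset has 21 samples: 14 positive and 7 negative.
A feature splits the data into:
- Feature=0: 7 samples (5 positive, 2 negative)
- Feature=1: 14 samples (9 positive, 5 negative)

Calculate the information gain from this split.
0.0037 bits

Information Gain = H(Y) - H(Y|Feature)

Before split:
P(positive) = 14/21 = 0.6667
H(Y) = 0.9183 bits

After split:
Feature=0: H = 0.8631 bits (weight = 7/21)
Feature=1: H = 0.9403 bits (weight = 14/21)
H(Y|Feature) = (7/21)×0.8631 + (14/21)×0.9403 = 0.9146 bits

Information Gain = 0.9183 - 0.9146 = 0.0037 bits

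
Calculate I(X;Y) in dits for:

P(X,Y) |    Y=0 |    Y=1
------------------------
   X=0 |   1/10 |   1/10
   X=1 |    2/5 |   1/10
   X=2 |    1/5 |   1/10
0.0135 dits

Mutual information: I(X;Y) = H(X) + H(Y) - H(X,Y)

Marginals:
P(X) = (1/5, 1/2, 3/10), H(X) = 0.4472 dits
P(Y) = (7/10, 3/10), H(Y) = 0.2653 dits

Joint entropy: H(X,Y) = 0.6990 dits

I(X;Y) = 0.4472 + 0.2653 - 0.6990 = 0.0135 dits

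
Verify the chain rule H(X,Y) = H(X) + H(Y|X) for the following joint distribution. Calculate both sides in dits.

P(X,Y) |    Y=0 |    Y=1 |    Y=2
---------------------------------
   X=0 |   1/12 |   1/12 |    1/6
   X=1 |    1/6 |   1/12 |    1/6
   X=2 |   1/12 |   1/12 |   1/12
H(X,Y) = 0.9287, H(X) = 0.4680, H(Y|X) = 0.4607 (all in dits)

Chain rule: H(X,Y) = H(X) + H(Y|X)

Left side — joint entropy directly:
H(X,Y) = -Σ p(x,y) log p(x,y) = 0.9287 dits

Right side — compute H(Y|X) from the conditional distributions:
P(X) = (1/3, 5/12, 1/4), so H(X) = 0.4680 dits
H(Y|X) = Σ_x P(X=x) · H(Y|X=x):
  P(Y|X=0) = (1/4, 1/4, 1/2), H(Y|X=0) = 0.4515, weight P(X=0) = 1/3
  P(Y|X=1) = (2/5, 1/5, 2/5), H(Y|X=1) = 0.4581, weight P(X=1) = 5/12
  P(Y|X=2) = (1/3, 1/3, 1/3), H(Y|X=2) = 0.4771, weight P(X=2) = 1/4
H(Y|X) = 0.4607 dits

H(X) + H(Y|X) = 0.4680 + 0.4607 = 0.9287 dits

Both sides equal 0.9287 dits. ✓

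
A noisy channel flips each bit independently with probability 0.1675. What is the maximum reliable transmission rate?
0.3480 bits

For a binary symmetric channel (BSC) with error probability p:
Capacity C = 1 - H(p) bits per symbol

where H(p) = -p log₂(p) - (1-p) log₂(1-p) is the binary entropy function.

H(0.1675) = 0.6520 bits
C = 1 - 0.6520 = 0.3480 bits per symbol

This means we can reliably transmit up to 0.3480 bits of information per channel use.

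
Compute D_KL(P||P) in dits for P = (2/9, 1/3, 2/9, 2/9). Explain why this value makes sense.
0.0000 dits

KL divergence satisfies the Gibbs inequality: D_KL(P||Q) ≥ 0 for all distributions P, Q.

D_KL(P||Q) = Σ p(x) log(p(x)/q(x))
Each term is p(x) × log_10(p(x)/p(x)) = p(x) × log_10(1) = 0, so the sum is 0.
D_KL(P||Q) = 0.0000 dits

When P = Q, the KL divergence is exactly 0, as there is no 'divergence' between identical distributions.

This non-negativity is a fundamental property: relative entropy cannot be negative because it measures how different Q is from P.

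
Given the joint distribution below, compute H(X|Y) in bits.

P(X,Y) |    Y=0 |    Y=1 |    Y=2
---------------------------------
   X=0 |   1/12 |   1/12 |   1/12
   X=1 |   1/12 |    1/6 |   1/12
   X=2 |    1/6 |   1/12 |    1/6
1.5000 bits

Using the chain rule: H(X|Y) = H(X,Y) - H(Y)

First, compute H(X,Y) = 3.0850 bits

Marginal P(Y) = (1/3, 1/3, 1/3)
H(Y) = 1.5850 bits

H(X|Y) = H(X,Y) - H(Y) = 3.0850 - 1.5850 = 1.5000 bits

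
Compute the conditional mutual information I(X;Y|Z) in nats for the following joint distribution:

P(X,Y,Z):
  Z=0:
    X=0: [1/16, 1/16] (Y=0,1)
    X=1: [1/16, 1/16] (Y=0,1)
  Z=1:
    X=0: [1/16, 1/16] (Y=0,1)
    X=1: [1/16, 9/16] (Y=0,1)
0.0481 nats

Conditional mutual information: I(X;Y|Z) = H(X|Z) + H(Y|Z) - H(X,Y|Z)

H(Z) = 0.5623
H(X,Z) = 1.0735 → H(X|Z) = 0.5112
H(Y,Z) = 1.0735 → H(Y|Z) = 0.5112
H(X,Y,Z) = 1.5366 → H(X,Y|Z) = 0.9743

I(X;Y|Z) = 0.5112 + 0.5112 - 0.9743 = 0.0481 nats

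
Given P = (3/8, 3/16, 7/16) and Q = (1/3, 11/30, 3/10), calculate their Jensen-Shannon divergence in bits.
0.0315 bits

Jensen-Shannon divergence is:
JSD(P||Q) = 0.5 × D_KL(P||M) + 0.5 × D_KL(Q||M)
where M = 0.5 × (P + Q) is the mixture distribution.

M = 0.5 × (3/8, 3/16, 7/16) + 0.5 × (1/3, 11/30, 3/10) = (0.354167, 0.277083, 0.36875)

D_KL(P||M) = 0.0332 bits
D_KL(Q||M) = 0.0297 bits

JSD(P||Q) = 0.5 × 0.0332 + 0.5 × 0.0297 = 0.0315 bits

Unlike KL divergence, JSD is symmetric and bounded: 0 ≤ JSD ≤ log(2).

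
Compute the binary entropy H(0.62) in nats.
0.6641 nats

The binary entropy function is:
H(p) = -p log(p) - (1-p) log(1-p)

H(0.62) = -0.62 × log_e(0.62) - 0.38 × log_e(0.38)
H(0.62) = 0.6641 nats

Note: Binary entropy is maximized at p=0.5 (H=1 bit) and minimized at p=0 or p=1 (H=0).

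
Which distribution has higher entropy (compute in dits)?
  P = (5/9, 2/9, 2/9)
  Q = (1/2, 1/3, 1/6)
Q

Computing entropies in dits:
H(P) = 0.4321
H(Q) = 0.4392

Distribution Q has higher entropy.

Intuition: The distribution closer to uniform (more spread out) has higher entropy.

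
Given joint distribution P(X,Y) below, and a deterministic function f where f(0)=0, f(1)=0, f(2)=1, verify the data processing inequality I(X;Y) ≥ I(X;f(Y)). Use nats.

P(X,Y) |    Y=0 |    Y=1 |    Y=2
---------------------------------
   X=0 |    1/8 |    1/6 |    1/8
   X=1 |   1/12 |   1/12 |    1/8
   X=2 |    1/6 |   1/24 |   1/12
I(X;Y) = 0.0462, I(X;f(Y)) = 0.0083, inequality holds: 0.0462 ≥ 0.0083

Data Processing Inequality: For any Markov chain X → Y → Z, we have I(X;Y) ≥ I(X;Z).

Here Z = f(Y) is a deterministic function of Y, forming X → Y → Z.

Original I(X;Y) = 0.0462 nats

After applying f:
P(X,Z) where Z=f(Y):
- P(X,Z=0) = P(X,Y=0) + P(X,Y=1)
- P(X,Z=1) = P(X,Y=2)

I(X;Z) = I(X;f(Y)) = 0.0083 nats

Verification: 0.0462 ≥ 0.0083 ✓

Information cannot be created by processing; the function f can only lose information about X.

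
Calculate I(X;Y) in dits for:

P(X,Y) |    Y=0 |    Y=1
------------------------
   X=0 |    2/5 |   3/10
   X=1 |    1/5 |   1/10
0.0017 dits

Mutual information: I(X;Y) = H(X) + H(Y) - H(X,Y)

Marginals:
P(X) = (7/10, 3/10), H(X) = 0.2653 dits
P(Y) = (3/5, 2/5), H(Y) = 0.2923 dits

Joint entropy: H(X,Y) = 0.5558 dits

I(X;Y) = 0.2653 + 0.2923 - 0.5558 = 0.0017 dits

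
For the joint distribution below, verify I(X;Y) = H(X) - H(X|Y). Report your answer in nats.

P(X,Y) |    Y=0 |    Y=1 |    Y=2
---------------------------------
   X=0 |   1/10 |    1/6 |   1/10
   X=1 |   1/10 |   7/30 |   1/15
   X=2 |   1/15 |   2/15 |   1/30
I(X;Y) = 0.0115 nats

Mutual information has multiple equivalent forms:
- I(X;Y) = H(X) - H(X|Y)
- I(X;Y) = H(Y) - H(Y|X)
- I(X;Y) = H(X) + H(Y) - H(X,Y)

Computing all quantities:
H(X) = 1.0740, H(Y) = 1.0096, H(X,Y) = 2.0721
H(X|Y) = 1.0625, H(Y|X) = 0.9981

Verification:
H(X) - H(X|Y) = 1.0740 - 1.0625 = 0.0115
H(Y) - H(Y|X) = 1.0096 - 0.9981 = 0.0115
H(X) + H(Y) - H(X,Y) = 1.0740 + 1.0096 - 2.0721 = 0.0115

All forms give I(X;Y) = 0.0115 nats. ✓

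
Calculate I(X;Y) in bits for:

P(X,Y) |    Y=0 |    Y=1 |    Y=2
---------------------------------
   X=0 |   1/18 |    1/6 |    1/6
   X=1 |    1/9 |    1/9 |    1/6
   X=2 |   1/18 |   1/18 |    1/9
0.0284 bits

Mutual information: I(X;Y) = H(X) + H(Y) - H(X,Y)

Marginals:
P(X) = (7/18, 7/18, 2/9), H(X) = 1.5420 bits
P(Y) = (2/9, 1/3, 4/9), H(Y) = 1.5305 bits

Joint entropy: H(X,Y) = 3.0441 bits

I(X;Y) = 1.5420 + 1.5305 - 3.0441 = 0.0284 bits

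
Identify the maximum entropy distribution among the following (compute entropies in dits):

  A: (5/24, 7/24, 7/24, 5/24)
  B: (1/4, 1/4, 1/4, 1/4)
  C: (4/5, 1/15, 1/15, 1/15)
B

For a discrete distribution over n outcomes, entropy is maximized by the uniform distribution.

Computing entropies:
H(A) = 0.5960 dits
H(B) = 0.6021 dits
H(C) = 0.3127 dits

The uniform distribution (where all probabilities equal 1/4) achieves the maximum entropy of log_10(4) = 0.6021 dits.

Distribution B has the highest entropy.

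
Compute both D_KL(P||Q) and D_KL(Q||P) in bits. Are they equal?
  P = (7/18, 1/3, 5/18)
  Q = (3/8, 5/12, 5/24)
D_KL(P||Q) = 0.0284, D_KL(Q||P) = 0.0280

KL divergence is not symmetric: D_KL(P||Q) ≠ D_KL(Q||P) in general.

D_KL(P||Q) = 0.0284 bits
D_KL(Q||P) = 0.0280 bits

No, they are not equal!

This asymmetry is why KL divergence is not a true distance metric.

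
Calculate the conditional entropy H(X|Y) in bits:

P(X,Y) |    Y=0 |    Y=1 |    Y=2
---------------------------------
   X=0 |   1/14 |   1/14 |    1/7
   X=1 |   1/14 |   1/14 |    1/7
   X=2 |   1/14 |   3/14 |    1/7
1.5085 bits

Using the chain rule: H(X|Y) = H(X,Y) - H(Y)

First, compute H(X,Y) = 3.0391 bits

Marginal P(Y) = (3/14, 5/14, 3/7)
H(Y) = 1.5306 bits

H(X|Y) = H(X,Y) - H(Y) = 3.0391 - 1.5306 = 1.5085 bits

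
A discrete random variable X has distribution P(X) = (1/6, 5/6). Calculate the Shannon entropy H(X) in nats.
0.4506 nats

Shannon entropy is H(X) = -Σ p(x) log p(x).

For P = (1/6, 5/6):
H = -1/6 × log_e(1/6) -5/6 × log_e(5/6)
H = 0.4506 nats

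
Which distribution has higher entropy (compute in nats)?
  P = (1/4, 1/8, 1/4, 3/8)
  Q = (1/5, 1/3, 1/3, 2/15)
Q

Computing entropies in nats:
H(P) = 1.3209
H(Q) = 1.3229

Distribution Q has higher entropy.

Intuition: The distribution closer to uniform (more spread out) has higher entropy.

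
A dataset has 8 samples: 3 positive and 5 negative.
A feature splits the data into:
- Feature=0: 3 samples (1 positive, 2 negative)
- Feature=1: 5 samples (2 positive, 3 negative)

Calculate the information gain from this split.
0.0032 bits

Information Gain = H(Y) - H(Y|Feature)

Before split:
P(positive) = 3/8 = 0.3750
H(Y) = 0.9544 bits

After split:
Feature=0: H = 0.9183 bits (weight = 3/8)
Feature=1: H = 0.9710 bits (weight = 5/8)
H(Y|Feature) = (3/8)×0.9183 + (5/8)×0.9710 = 0.9512 bits

Information Gain = 0.9544 - 0.9512 = 0.0032 bits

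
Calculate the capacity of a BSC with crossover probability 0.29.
0.1313 bits

For a binary symmetric channel (BSC) with error probability p:
Capacity C = 1 - H(p) bits per symbol

where H(p) = -p log₂(p) - (1-p) log₂(1-p) is the binary entropy function.

H(0.29) = 0.8687 bits
C = 1 - 0.8687 = 0.1313 bits per symbol

This means we can reliably transmit up to 0.1313 bits of information per channel use.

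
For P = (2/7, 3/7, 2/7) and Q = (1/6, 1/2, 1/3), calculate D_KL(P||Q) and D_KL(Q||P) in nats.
D_KL(P||Q) = 0.0439, D_KL(Q||P) = 0.0386

KL divergence is not symmetric: D_KL(P||Q) ≠ D_KL(Q||P) in general.

D_KL(P||Q) = 0.0439 nats
D_KL(Q||P) = 0.0386 nats

No, they are not equal!

This asymmetry is why KL divergence is not a true distance metric.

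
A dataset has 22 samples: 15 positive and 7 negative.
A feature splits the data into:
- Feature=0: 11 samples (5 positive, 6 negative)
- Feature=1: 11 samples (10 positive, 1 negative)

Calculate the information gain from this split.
0.1856 bits

Information Gain = H(Y) - H(Y|Feature)

Before split:
P(positive) = 15/22 = 0.6818
H(Y) = 0.9024 bits

After split:
Feature=0: H = 0.9940 bits (weight = 11/22)
Feature=1: H = 0.4395 bits (weight = 11/22)
H(Y|Feature) = (11/22)×0.9940 + (11/22)×0.4395 = 0.7168 bits

Information Gain = 0.9024 - 0.7168 = 0.1856 bits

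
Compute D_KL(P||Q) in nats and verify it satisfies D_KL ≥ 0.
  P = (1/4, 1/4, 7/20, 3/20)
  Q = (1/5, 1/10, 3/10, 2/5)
0.1917 nats

KL divergence satisfies the Gibbs inequality: D_KL(P||Q) ≥ 0 for all distributions P, Q.

D_KL(P||Q) = Σ p(x) log(p(x)/q(x))
Term by term:
  x=0: 1/4 × log_e[(1/4)/(1/5)] = 0.0558
  x=1: 1/4 × log_e[(1/4)/(1/10)] = 0.2291
  x=2: 7/20 × log_e[(7/20)/(3/10)] = 0.0540
  x=3: 3/20 × log_e[(3/20)/(2/5)] = -0.1471
D_KL(P||Q) = 0.1917 nats

D_KL(P||Q) = 0.1917 ≥ 0 ✓

This non-negativity is a fundamental property: relative entropy cannot be negative because it measures how different Q is from P.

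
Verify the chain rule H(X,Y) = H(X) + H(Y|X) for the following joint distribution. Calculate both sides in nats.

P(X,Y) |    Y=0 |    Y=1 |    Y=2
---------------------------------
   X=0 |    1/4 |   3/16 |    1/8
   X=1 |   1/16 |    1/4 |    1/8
H(X,Y) = 1.7002, H(X) = 0.6853, H(Y|X) = 1.0149 (all in nats)

Chain rule: H(X,Y) = H(X) + H(Y|X)

Left side — joint entropy directly:
H(X,Y) = -Σ p(x,y) log p(x,y) = 1.7002 nats

Right side — compute H(Y|X) from the conditional distributions:
P(X) = (9/16, 7/16), so H(X) = 0.6853 nats
H(Y|X) = Σ_x P(X=x) · H(Y|X=x):
  P(Y|X=0) = (4/9, 1/3, 2/9), H(Y|X=0) = 1.0609, weight P(X=0) = 9/16
  P(Y|X=1) = (1/7, 4/7, 2/7), H(Y|X=1) = 0.9557, weight P(X=1) = 7/16
H(Y|X) = 1.0149 nats

H(X) + H(Y|X) = 0.6853 + 1.0149 = 1.7002 nats

Both sides equal 1.7002 nats. ✓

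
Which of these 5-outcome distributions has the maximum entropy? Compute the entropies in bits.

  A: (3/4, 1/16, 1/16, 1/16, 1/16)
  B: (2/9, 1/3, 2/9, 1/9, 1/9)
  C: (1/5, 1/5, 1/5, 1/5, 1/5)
C

For a discrete distribution over n outcomes, entropy is maximized by the uniform distribution.

Computing entropies:
H(A) = 1.3113 bits
H(B) = 2.1972 bits
H(C) = 2.3219 bits

The uniform distribution (where all probabilities equal 1/5) achieves the maximum entropy of log_2(5) = 2.3219 bits.

Distribution C has the highest entropy.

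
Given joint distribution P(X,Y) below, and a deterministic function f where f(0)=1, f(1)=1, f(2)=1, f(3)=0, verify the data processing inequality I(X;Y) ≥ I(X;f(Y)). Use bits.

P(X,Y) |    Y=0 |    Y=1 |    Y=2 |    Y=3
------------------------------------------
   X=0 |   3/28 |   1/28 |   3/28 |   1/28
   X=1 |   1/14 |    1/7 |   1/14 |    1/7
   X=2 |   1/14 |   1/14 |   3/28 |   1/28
I(X;Y) = 0.1085, I(X;f(Y)) = 0.0454, inequality holds: 0.1085 ≥ 0.0454

Data Processing Inequality: For any Markov chain X → Y → Z, we have I(X;Y) ≥ I(X;Z).

Here Z = f(Y) is a deterministic function of Y, forming X → Y → Z.

Original I(X;Y) = 0.1085 bits

After applying f:
P(X,Z) where Z=f(Y):
- P(X,Z=0) = P(X,Y=3)
- P(X,Z=1) = P(X,Y=0) + P(X,Y=1) + P(X,Y=2)

I(X;Z) = I(X;f(Y)) = 0.0454 bits

Verification: 0.1085 ≥ 0.0454 ✓

Information cannot be created by processing; the function f can only lose information about X.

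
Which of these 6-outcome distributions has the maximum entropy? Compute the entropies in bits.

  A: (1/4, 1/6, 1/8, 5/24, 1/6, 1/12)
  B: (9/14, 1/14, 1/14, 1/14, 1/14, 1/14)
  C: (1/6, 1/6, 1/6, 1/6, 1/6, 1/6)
C

For a discrete distribution over n outcomes, entropy is maximized by the uniform distribution.

Computing entropies:
H(A) = 2.5069 bits
H(B) = 1.7695 bits
H(C) = 2.5850 bits

The uniform distribution (where all probabilities equal 1/6) achieves the maximum entropy of log_2(6) = 2.5850 bits.

Distribution C has the highest entropy.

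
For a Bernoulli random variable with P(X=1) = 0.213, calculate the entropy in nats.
0.5179 nats

The binary entropy function is:
H(p) = -p log(p) - (1-p) log(1-p)

H(0.213) = -0.213 × log_e(0.213) - 0.787 × log_e(0.787)
H(0.213) = 0.5179 nats

Note: Binary entropy is maximized at p=0.5 (H=1 bit) and minimized at p=0 or p=1 (H=0).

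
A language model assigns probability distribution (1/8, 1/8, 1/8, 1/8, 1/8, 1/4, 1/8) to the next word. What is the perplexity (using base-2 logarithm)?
6.7272

Perplexity is 2^H (or exp(H) for natural log).

First, H = -Σ p log p = 2.7500 bits
Perplexity = 2^2.7500 = 6.7272

Interpretation: The model's uncertainty is equivalent to choosing uniformly among 6.7 options.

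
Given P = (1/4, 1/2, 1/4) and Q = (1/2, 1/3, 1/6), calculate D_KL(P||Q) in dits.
0.0568 dits

KL divergence: D_KL(P||Q) = Σ p(x) log(p(x)/q(x))

Computing term by term:
  x=0: 1/4 × log_10[(1/4)/(1/2)] = 1/4 × -0.3010 = -0.0753
  x=1: 1/2 × log_10[(1/2)/(1/3)] = 1/2 × 0.1761 = 0.0880
  x=2: 1/4 × log_10[(1/4)/(1/6)] = 1/4 × 0.1761 = 0.0440

D_KL(P||Q) = 0.0568 dits

Note: KL divergence is always non-negative and equals 0 iff P = Q.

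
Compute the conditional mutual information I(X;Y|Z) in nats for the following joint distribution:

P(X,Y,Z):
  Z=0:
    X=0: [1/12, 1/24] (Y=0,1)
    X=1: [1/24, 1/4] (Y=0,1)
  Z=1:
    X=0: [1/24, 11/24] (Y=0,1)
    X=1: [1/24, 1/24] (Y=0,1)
0.0934 nats

Conditional mutual information: I(X;Y|Z) = H(X|Z) + H(Y|Z) - H(X,Y|Z)

H(Z) = 0.6792
H(X,Z) = 1.1730 → H(X|Z) = 0.4938
H(Y,Z) = 1.1730 → H(Y|Z) = 0.4938
H(X,Y,Z) = 1.5733 → H(X,Y|Z) = 0.8941

I(X;Y|Z) = 0.4938 + 0.4938 - 0.8941 = 0.0934 nats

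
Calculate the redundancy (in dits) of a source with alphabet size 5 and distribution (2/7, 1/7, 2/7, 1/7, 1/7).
0.0259 dits

Redundancy measures how far a source is from maximum entropy:
R = H_max - H(X)

Maximum entropy for 5 symbols: H_max = log_10(5) = 0.6990 dits
Actual entropy: H(X) = 0.6731 dits
Redundancy: R = 0.6990 - 0.6731 = 0.0259 dits

This redundancy represents potential for compression: the source could be compressed by 0.0259 dits per symbol.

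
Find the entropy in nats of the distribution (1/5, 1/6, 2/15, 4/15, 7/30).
1.5812 nats

Shannon entropy is H(X) = -Σ p(x) log p(x).

For P = (1/5, 1/6, 2/15, 4/15, 7/30):
H = -1/5 × log_e(1/5) -1/6 × log_e(1/6) -2/15 × log_e(2/15) -4/15 × log_e(4/15) -7/30 × log_e(7/30)
H = 1.5812 nats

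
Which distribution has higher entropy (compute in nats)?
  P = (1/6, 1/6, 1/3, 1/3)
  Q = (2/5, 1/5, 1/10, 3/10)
P

Computing entropies in nats:
H(P) = 1.3297
H(Q) = 1.2799

Distribution P has higher entropy.

Intuition: The distribution closer to uniform (more spread out) has higher entropy.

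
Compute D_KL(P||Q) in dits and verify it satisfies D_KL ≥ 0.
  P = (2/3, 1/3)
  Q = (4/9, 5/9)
0.0434 dits

KL divergence satisfies the Gibbs inequality: D_KL(P||Q) ≥ 0 for all distributions P, Q.

D_KL(P||Q) = Σ p(x) log(p(x)/q(x))
Term by term:
  x=0: 2/3 × log_10[(2/3)/(4/9)] = 0.1174
  x=1: 1/3 × log_10[(1/3)/(5/9)] = -0.0739
D_KL(P||Q) = 0.0434 dits

D_KL(P||Q) = 0.0434 ≥ 0 ✓

This non-negativity is a fundamental property: relative entropy cannot be negative because it measures how different Q is from P.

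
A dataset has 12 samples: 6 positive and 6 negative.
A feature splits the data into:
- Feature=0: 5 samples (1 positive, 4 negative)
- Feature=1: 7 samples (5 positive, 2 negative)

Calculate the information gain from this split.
0.1957 bits

Information Gain = H(Y) - H(Y|Feature)

Before split:
P(positive) = 6/12 = 0.5000
H(Y) = 1.0000 bits

After split:
Feature=0: H = 0.7219 bits (weight = 5/12)
Feature=1: H = 0.8631 bits (weight = 7/12)
H(Y|Feature) = (5/12)×0.7219 + (7/12)×0.8631 = 0.8043 bits

Information Gain = 1.0000 - 0.8043 = 0.1957 bits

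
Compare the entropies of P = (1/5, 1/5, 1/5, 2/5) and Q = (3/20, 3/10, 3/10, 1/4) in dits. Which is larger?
Q

Computing entropies in dits:
H(P) = 0.5786
H(Q) = 0.5878

Distribution Q has higher entropy.

Intuition: The distribution closer to uniform (more spread out) has higher entropy.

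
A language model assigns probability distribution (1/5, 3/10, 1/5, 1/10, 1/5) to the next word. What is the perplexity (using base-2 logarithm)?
4.7451

Perplexity is 2^H (or exp(H) for natural log).

First, H = -Σ p log p = 2.2464 bits
Perplexity = 2^2.2464 = 4.7451

Interpretation: The model's uncertainty is equivalent to choosing uniformly among 4.7 options.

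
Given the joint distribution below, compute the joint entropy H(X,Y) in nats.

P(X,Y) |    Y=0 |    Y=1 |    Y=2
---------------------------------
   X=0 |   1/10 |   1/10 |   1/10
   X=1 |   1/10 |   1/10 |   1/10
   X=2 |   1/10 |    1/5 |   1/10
2.1640 nats

Joint entropy is H(X,Y) = -Σ_{x,y} p(x,y) log p(x,y).

Summing over all non-zero entries:
H(X,Y) = -[1/10·log_e(1/10) + 1/10·log_e(1/10) + 1/10·log_e(1/10) + 1/10·log_e(1/10) + 1/10·log_e(1/10) + 1/10·log_e(1/10) + 1/10·log_e(1/10) + 1/5·log_e(1/5) + 1/10·log_e(1/10)]
H(X,Y) = 2.1640 nats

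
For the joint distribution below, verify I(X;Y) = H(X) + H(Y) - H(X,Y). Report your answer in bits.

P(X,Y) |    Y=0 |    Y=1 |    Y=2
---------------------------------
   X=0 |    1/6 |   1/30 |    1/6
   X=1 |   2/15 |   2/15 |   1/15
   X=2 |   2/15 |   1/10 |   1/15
I(X;Y) = 0.0914 bits

Mutual information has multiple equivalent forms:
- I(X;Y) = H(X) - H(X|Y)
- I(X;Y) = H(Y) - H(Y|X)
- I(X;Y) = H(X) + H(Y) - H(X,Y)

Computing all quantities:
H(X) = 1.5801, H(Y) = 1.5524, H(X,Y) = 3.0411
H(X|Y) = 1.4887, H(Y|X) = 1.4609

Verification:
H(X) - H(X|Y) = 1.5801 - 1.4887 = 0.0914
H(Y) - H(Y|X) = 1.5524 - 1.4609 = 0.0914
H(X) + H(Y) - H(X,Y) = 1.5801 + 1.5524 - 3.0411 = 0.0914

All forms give I(X;Y) = 0.0914 bits. ✓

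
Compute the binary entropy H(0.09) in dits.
0.1314 dits

The binary entropy function is:
H(p) = -p log(p) - (1-p) log(1-p)

H(0.09) = -0.09 × log_10(0.09) - 0.91 × log_10(0.91)
H(0.09) = 0.1314 dits

Note: Binary entropy is maximized at p=0.5 (H=1 bit) and minimized at p=0 or p=1 (H=0).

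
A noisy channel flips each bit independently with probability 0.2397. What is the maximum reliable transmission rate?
0.2055 bits

For a binary symmetric channel (BSC) with error probability p:
Capacity C = 1 - H(p) bits per symbol

where H(p) = -p log₂(p) - (1-p) log₂(1-p) is the binary entropy function.

H(0.2397) = 0.7945 bits
C = 1 - 0.7945 = 0.2055 bits per symbol

This means we can reliably transmit up to 0.2055 bits of information per channel use.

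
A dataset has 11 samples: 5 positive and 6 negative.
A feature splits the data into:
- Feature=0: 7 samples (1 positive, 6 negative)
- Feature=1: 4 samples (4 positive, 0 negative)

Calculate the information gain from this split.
0.6175 bits

Information Gain = H(Y) - H(Y|Feature)

Before split:
P(positive) = 5/11 = 0.4545
H(Y) = 0.9940 bits

After split:
Feature=0: H = 0.5917 bits (weight = 7/11)
Feature=1: H = 0.0000 bits (weight = 4/11)
H(Y|Feature) = (7/11)×0.5917 + (4/11)×0.0000 = 0.3765 bits

Information Gain = 0.9940 - 0.3765 = 0.6175 bits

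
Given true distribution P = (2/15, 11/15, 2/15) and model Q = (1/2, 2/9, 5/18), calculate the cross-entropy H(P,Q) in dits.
0.5933 dits

Cross-entropy: H(P,Q) = -Σ p(x) log q(x)

Alternatively: H(P,Q) = H(P) + D_KL(P||Q)
H(P) = 0.3321 dits
D_KL(P||Q) = 0.2612 dits

H(P,Q) = 0.3321 + 0.2612 = 0.5933 dits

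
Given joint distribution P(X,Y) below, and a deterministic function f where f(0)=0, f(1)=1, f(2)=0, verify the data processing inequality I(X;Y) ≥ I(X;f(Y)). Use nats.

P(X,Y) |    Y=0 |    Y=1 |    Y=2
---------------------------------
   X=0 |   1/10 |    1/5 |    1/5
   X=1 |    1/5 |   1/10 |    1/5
I(X;Y) = 0.0340, I(X;f(Y)) = 0.0242, inequality holds: 0.0340 ≥ 0.0242

Data Processing Inequality: For any Markov chain X → Y → Z, we have I(X;Y) ≥ I(X;Z).

Here Z = f(Y) is a deterministic function of Y, forming X → Y → Z.

Original I(X;Y) = 0.0340 nats

After applying f:
P(X,Z) where Z=f(Y):
- P(X,Z=0) = P(X,Y=0) + P(X,Y=2)
- P(X,Z=1) = P(X,Y=1)

I(X;Z) = I(X;f(Y)) = 0.0242 nats

Verification: 0.0340 ≥ 0.0242 ✓

Information cannot be created by processing; the function f can only lose information about X.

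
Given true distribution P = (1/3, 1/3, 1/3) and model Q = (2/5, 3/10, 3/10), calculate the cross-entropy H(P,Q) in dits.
0.4812 dits

Cross-entropy: H(P,Q) = -Σ p(x) log q(x)

Alternatively: H(P,Q) = H(P) + D_KL(P||Q)
H(P) = 0.4771 dits
D_KL(P||Q) = 0.0041 dits

H(P,Q) = 0.4771 + 0.0041 = 0.4812 dits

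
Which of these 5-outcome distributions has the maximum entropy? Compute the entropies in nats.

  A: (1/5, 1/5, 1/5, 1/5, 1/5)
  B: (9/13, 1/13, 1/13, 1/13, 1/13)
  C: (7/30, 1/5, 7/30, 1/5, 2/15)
A

For a discrete distribution over n outcomes, entropy is maximized by the uniform distribution.

Computing entropies:
H(A) = 1.6094 nats
H(B) = 1.0438 nats
H(C) = 1.5916 nats

The uniform distribution (where all probabilities equal 1/5) achieves the maximum entropy of log_e(5) = 1.6094 nats.

Distribution A has the highest entropy.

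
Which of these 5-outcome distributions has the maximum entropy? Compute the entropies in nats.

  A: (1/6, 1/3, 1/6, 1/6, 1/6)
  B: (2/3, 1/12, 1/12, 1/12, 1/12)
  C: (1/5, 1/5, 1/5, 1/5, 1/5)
C

For a discrete distribution over n outcomes, entropy is maximized by the uniform distribution.

Computing entropies:
H(A) = 1.5607 nats
H(B) = 1.0986 nats
H(C) = 1.6094 nats

The uniform distribution (where all probabilities equal 1/5) achieves the maximum entropy of log_e(5) = 1.6094 nats.

Distribution C has the highest entropy.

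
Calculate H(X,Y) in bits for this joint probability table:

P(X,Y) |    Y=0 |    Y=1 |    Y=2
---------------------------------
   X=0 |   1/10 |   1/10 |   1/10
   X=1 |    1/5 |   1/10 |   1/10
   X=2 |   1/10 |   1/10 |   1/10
3.1219 bits

Joint entropy is H(X,Y) = -Σ_{x,y} p(x,y) log p(x,y).

Summing over all non-zero entries:
H(X,Y) = -[1/10·log_2(1/10) + 1/10·log_2(1/10) + 1/10·log_2(1/10) + 1/5·log_2(1/5) + 1/10·log_2(1/10) + 1/10·log_2(1/10) + 1/10·log_2(1/10) + 1/10·log_2(1/10) + 1/10·log_2(1/10)]
H(X,Y) = 3.1219 bits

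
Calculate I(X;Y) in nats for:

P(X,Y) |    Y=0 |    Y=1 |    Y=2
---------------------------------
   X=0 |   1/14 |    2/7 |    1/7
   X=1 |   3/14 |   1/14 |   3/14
0.1134 nats

Mutual information: I(X;Y) = H(X) + H(Y) - H(X,Y)

Marginals:
P(X) = (1/2, 1/2), H(X) = 0.6931 nats
P(Y) = (2/7, 5/14, 5/14), H(Y) = 1.0934 nats

Joint entropy: H(X,Y) = 1.6731 nats

I(X;Y) = 0.6931 + 1.0934 - 1.6731 = 0.1134 nats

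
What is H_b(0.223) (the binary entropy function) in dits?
0.2305 dits

The binary entropy function is:
H(p) = -p log(p) - (1-p) log(1-p)

H(0.223) = -0.223 × log_10(0.223) - 0.777 × log_10(0.777)
H(0.223) = 0.2305 dits

Note: Binary entropy is maximized at p=0.5 (H=1 bit) and minimized at p=0 or p=1 (H=0).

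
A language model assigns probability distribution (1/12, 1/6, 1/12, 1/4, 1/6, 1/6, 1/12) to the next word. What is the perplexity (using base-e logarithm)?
6.4474

Perplexity is e^H (or exp(H) for natural log).

First, H = -Σ p log p = 1.8637 nats
Perplexity = e^1.8637 = 6.4474

Interpretation: The model's uncertainty is equivalent to choosing uniformly among 6.4 options.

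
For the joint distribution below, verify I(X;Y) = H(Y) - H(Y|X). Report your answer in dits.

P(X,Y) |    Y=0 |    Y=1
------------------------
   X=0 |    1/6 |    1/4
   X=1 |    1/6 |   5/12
I(X;Y) = 0.0031 dits

Mutual information has multiple equivalent forms:
- I(X;Y) = H(X) - H(X|Y)
- I(X;Y) = H(Y) - H(Y|X)
- I(X;Y) = H(X) + H(Y) - H(X,Y)

Computing all quantities:
H(X) = 0.2950, H(Y) = 0.2764, H(X,Y) = 0.5683
H(X|Y) = 0.2919, H(Y|X) = 0.2734

Verification:
H(X) - H(X|Y) = 0.2950 - 0.2919 = 0.0031
H(Y) - H(Y|X) = 0.2764 - 0.2734 = 0.0031
H(X) + H(Y) - H(X,Y) = 0.2950 + 0.2764 - 0.5683 = 0.0031

All forms give I(X;Y) = 0.0031 dits. ✓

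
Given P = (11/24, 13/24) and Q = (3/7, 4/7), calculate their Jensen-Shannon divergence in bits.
0.0006 bits

Jensen-Shannon divergence is:
JSD(P||Q) = 0.5 × D_KL(P||M) + 0.5 × D_KL(Q||M)
where M = 0.5 × (P + Q) is the mixture distribution.

M = 0.5 × (11/24, 13/24) + 0.5 × (3/7, 4/7) = (0.443452, 0.556548)

D_KL(P||M) = 0.0006 bits
D_KL(Q||M) = 0.0006 bits

JSD(P||Q) = 0.5 × 0.0006 + 0.5 × 0.0006 = 0.0006 bits

Unlike KL divergence, JSD is symmetric and bounded: 0 ≤ JSD ≤ log(2).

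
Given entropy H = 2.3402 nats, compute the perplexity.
10.3833

Perplexity is e^H (or exp(H) for natural log).

H = 2.3402 nats
Perplexity = e^2.3402 = 10.3833

Interpretation: The model's uncertainty is equivalent to choosing uniformly among 10.4 options.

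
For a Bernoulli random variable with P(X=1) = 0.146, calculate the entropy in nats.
0.4157 nats

The binary entropy function is:
H(p) = -p log(p) - (1-p) log(1-p)

H(0.146) = -0.146 × log_e(0.146) - 0.854 × log_e(0.854)
H(0.146) = 0.4157 nats

Note: Binary entropy is maximized at p=0.5 (H=1 bit) and minimized at p=0 or p=1 (H=0).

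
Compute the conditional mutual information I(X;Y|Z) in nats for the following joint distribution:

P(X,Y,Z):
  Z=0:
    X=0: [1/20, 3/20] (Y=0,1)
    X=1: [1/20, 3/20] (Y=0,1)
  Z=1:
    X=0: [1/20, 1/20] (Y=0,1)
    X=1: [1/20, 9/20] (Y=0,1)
0.0385 nats

Conditional mutual information: I(X;Y|Z) = H(X|Z) + H(Y|Z) - H(X,Y|Z)

H(Z) = 0.6730
H(X,Z) = 1.2206 → H(X|Z) = 0.5476
H(Y,Z) = 1.1683 → H(Y|Z) = 0.4953
H(X,Y,Z) = 1.6774 → H(X,Y|Z) = 1.0044

I(X;Y|Z) = 0.5476 + 0.4953 - 1.0044 = 0.0385 nats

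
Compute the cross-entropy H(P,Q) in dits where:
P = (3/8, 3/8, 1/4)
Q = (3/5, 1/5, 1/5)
0.5200 dits

Cross-entropy: H(P,Q) = -Σ p(x) log q(x)

Alternatively: H(P,Q) = H(P) + D_KL(P||Q)
H(P) = 0.4700 dits
D_KL(P||Q) = 0.0501 dits

H(P,Q) = 0.4700 + 0.0501 = 0.5200 dits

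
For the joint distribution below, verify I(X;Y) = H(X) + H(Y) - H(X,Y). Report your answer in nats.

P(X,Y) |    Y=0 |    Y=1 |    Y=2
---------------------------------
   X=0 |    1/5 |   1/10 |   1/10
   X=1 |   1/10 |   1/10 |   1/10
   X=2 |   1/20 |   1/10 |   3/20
I(X;Y) = 0.0472 nats

Mutual information has multiple equivalent forms:
- I(X;Y) = H(X) - H(X|Y)
- I(X;Y) = H(Y) - H(Y|X)
- I(X;Y) = H(X) + H(Y) - H(X,Y)

Computing all quantities:
H(X) = 1.0889, H(Y) = 1.0961, H(X,Y) = 2.1378
H(X|Y) = 1.0417, H(Y|X) = 1.0489

Verification:
H(X) - H(X|Y) = 1.0889 - 1.0417 = 0.0472
H(Y) - H(Y|X) = 1.0961 - 1.0489 = 0.0472
H(X) + H(Y) - H(X,Y) = 1.0889 + 1.0961 - 2.1378 = 0.0472

All forms give I(X;Y) = 0.0472 nats. ✓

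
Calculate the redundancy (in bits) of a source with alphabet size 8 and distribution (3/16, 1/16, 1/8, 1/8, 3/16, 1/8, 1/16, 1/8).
0.0944 bits

Redundancy measures how far a source is from maximum entropy:
R = H_max - H(X)

Maximum entropy for 8 symbols: H_max = log_2(8) = 3.0000 bits
Actual entropy: H(X) = 2.9056 bits
Redundancy: R = 3.0000 - 2.9056 = 0.0944 bits

This redundancy represents potential for compression: the source could be compressed by 0.0944 bits per symbol.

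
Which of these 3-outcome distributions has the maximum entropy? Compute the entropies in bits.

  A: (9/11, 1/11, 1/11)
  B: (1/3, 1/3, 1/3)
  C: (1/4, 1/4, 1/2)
B

For a discrete distribution over n outcomes, entropy is maximized by the uniform distribution.

Computing entropies:
H(A) = 0.8659 bits
H(B) = 1.5850 bits
H(C) = 1.5000 bits

The uniform distribution (where all probabilities equal 1/3) achieves the maximum entropy of log_2(3) = 1.5850 bits.

Distribution B has the highest entropy.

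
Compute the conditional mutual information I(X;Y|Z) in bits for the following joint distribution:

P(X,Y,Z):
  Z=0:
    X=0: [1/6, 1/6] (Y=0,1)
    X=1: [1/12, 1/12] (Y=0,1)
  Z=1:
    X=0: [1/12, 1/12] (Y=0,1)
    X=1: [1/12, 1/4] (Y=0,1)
0.0221 bits

Conditional mutual information: I(X;Y|Z) = H(X|Z) + H(Y|Z) - H(X,Y|Z)

H(Z) = 1.0000
H(X,Z) = 1.9183 → H(X|Z) = 0.9183
H(Y,Z) = 1.9591 → H(Y|Z) = 0.9591
H(X,Y,Z) = 2.8554 → H(X,Y|Z) = 1.8554

I(X;Y|Z) = 0.9183 + 0.9591 - 1.8554 = 0.0221 bits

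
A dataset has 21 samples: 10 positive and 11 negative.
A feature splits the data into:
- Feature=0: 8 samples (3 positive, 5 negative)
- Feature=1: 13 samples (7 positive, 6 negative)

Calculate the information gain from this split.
0.0184 bits

Information Gain = H(Y) - H(Y|Feature)

Before split:
P(positive) = 10/21 = 0.4762
H(Y) = 0.9984 bits

After split:
Feature=0: H = 0.9544 bits (weight = 8/21)
Feature=1: H = 0.9957 bits (weight = 13/21)
H(Y|Feature) = (8/21)×0.9544 + (13/21)×0.9957 = 0.9800 bits

Information Gain = 0.9984 - 0.9800 = 0.0184 bits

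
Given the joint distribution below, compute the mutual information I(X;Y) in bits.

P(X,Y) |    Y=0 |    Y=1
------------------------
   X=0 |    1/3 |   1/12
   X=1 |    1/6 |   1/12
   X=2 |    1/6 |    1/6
0.0546 bits

Mutual information: I(X;Y) = H(X) + H(Y) - H(X,Y)

Marginals:
P(X) = (5/12, 1/4, 1/3), H(X) = 1.5546 bits
P(Y) = (2/3, 1/3), H(Y) = 0.9183 bits

Joint entropy: H(X,Y) = 2.4183 bits

I(X;Y) = 1.5546 + 0.9183 - 2.4183 = 0.0546 bits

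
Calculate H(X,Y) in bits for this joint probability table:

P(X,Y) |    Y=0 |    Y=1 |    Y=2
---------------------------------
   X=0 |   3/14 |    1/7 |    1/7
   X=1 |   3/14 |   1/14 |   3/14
2.5027 bits

Joint entropy is H(X,Y) = -Σ_{x,y} p(x,y) log p(x,y).

Summing over all non-zero entries:
H(X,Y) = -[3/14·log_2(3/14) + 1/7·log_2(1/7) + 1/7·log_2(1/7) + 3/14·log_2(3/14) + 1/14·log_2(1/14) + 3/14·log_2(3/14)]
H(X,Y) = 2.5027 bits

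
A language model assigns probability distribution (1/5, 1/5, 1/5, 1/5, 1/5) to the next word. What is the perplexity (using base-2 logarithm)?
5.0000

Perplexity is 2^H (or exp(H) for natural log).

First, H = -Σ p log p = 2.3219 bits
Perplexity = 2^2.3219 = 5.0000

Interpretation: The model's uncertainty is equivalent to choosing uniformly among 5.0 options.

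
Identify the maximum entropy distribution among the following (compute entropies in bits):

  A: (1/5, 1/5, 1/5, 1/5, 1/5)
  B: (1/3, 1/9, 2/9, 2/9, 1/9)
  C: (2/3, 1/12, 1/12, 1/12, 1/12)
A

For a discrete distribution over n outcomes, entropy is maximized by the uniform distribution.

Computing entropies:
H(A) = 2.3219 bits
H(B) = 2.1972 bits
H(C) = 1.5850 bits

The uniform distribution (where all probabilities equal 1/5) achieves the maximum entropy of log_2(5) = 2.3219 bits.

Distribution A has the highest entropy.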